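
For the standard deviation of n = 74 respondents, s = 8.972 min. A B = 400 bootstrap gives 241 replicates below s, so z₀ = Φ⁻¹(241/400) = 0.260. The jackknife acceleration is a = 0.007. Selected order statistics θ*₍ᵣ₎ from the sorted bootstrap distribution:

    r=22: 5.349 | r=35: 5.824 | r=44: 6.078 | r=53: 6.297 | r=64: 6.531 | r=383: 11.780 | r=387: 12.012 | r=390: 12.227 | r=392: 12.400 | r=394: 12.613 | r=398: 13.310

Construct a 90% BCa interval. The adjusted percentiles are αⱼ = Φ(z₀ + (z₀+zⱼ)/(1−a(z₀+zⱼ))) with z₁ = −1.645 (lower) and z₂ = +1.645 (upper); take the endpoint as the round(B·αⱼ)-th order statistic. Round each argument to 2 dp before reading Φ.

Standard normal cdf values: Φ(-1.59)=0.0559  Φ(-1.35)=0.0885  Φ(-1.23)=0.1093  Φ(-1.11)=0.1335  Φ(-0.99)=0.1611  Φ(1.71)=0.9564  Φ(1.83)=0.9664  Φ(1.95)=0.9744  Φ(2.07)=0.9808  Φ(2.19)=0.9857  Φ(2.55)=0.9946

Lower: z₀ + z₁ = 0.260 + (-1.645) = -1.385; 1 − a(z₀+z₁) = 1 − (0.007)(-1.385) = 1.0097; argument = 0.260 + (-1.385)/1.0097 = -1.1117 → -1.11.
α₁ = Φ(-1.11) = 0.1335; rank = round(400 × 0.1335) = 53; θ*₍53₎ = 6.297.
Upper: z₀ + z₂ = 1.905; 1 − a(z₀+z₂) = 0.9867; argument = 2.1907 → 2.19; α₂ = 0.9857; rank = 394; θ*₍394₎ = 12.613.

(6.297, 12.613)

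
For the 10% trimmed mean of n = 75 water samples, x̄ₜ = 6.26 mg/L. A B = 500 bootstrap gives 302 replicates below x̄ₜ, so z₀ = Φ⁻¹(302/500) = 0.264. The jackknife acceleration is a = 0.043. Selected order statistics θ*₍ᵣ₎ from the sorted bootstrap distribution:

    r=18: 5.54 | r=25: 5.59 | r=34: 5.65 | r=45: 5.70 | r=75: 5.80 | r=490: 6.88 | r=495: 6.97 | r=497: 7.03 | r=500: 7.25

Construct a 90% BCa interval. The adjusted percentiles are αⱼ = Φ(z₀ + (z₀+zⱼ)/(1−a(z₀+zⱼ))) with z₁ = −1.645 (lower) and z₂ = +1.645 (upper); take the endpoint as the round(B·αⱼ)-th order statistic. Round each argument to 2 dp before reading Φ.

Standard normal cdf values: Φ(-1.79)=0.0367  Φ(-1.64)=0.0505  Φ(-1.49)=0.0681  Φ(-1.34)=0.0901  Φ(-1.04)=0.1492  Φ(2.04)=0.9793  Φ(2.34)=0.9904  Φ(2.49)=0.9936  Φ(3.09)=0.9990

(5.80, 6.97)

Lower: z₀ + z₁ = 0.264 + (-1.645) = -1.381; 1 − a(z₀+z₁) = 1 − (0.043)(-1.381) = 1.0594; argument = 0.264 + (-1.381)/1.0594 = -1.0396 → -1.04.
α₁ = Φ(-1.04) = 0.1492; rank = round(500 × 0.1492) = 75; θ*₍75₎ = 5.80.
Upper: z₀ + z₂ = 1.909; 1 − a(z₀+z₂) = 0.9179; argument = 2.3437 → 2.34; α₂ = 0.9904; rank = 495; θ*₍495₎ = 6.97.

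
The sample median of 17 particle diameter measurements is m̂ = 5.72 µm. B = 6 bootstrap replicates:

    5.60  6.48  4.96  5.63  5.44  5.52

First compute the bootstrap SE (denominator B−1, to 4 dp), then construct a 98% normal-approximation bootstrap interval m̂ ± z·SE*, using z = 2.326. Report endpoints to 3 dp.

Mean of replicates = 5.6050; sum of squared deviations = 1.2168; SE* = √(1.2168/5) = 0.4933
Margin = 2.326 × 0.4933 = 1.1474
Interval: 5.72 ± 1.1474

(4.573, 6.867)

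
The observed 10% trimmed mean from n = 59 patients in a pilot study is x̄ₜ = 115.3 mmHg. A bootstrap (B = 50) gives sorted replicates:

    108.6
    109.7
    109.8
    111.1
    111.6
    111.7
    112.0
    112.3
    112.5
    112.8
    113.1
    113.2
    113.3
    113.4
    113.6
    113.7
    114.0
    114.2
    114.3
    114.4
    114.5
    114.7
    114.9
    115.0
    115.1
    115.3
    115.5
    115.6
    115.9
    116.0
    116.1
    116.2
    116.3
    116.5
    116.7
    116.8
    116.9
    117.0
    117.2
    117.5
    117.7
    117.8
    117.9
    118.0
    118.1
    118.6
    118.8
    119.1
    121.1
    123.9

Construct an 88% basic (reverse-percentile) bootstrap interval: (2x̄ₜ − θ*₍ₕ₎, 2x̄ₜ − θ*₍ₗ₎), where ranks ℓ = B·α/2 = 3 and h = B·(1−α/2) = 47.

(111.8, 120.8)

Percentile endpoints at ranks 3 and 47: θ*₍3₎ = 109.8, θ*₍47₎ = 118.8.
Basic interval reflects these around x̄ₜ:
  lower = 2 × 115.3 − 118.8 = 111.8
  upper = 2 × 115.3 − 109.8 = 120.8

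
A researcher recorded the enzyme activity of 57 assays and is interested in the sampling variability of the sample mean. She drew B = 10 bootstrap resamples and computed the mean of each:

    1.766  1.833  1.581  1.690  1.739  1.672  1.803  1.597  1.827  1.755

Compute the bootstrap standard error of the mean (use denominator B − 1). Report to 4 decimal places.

SE* = 0.0895

Bootstrap SE is the standard deviation of the 10 replicate means.
Mean of replicates: (1.766 + 1.833 + 1.581 + 1.690 + 1.739 + 1.672 + 1.803 + 1.597 + 1.827 + 1.755) / 10 = 17.26300 / 10 = 1.72630
Sum of squared deviations: (+0.03970)² + (+0.10670)² + (−0.14530)² + (−0.03630)² + (+0.01270)² + (−0.05430)² + (+0.07670)² + (−0.12930)² + (+0.10070)² + (+0.02870)² = 0.07207
Variance = 0.07207 / 9 = 0.00801
SE* = √0.00801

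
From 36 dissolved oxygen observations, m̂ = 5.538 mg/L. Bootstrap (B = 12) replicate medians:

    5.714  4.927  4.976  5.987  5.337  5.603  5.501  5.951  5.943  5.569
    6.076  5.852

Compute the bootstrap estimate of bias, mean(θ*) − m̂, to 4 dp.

mean(θ*) = (5.714 + 4.927 + 4.976 + 5.987 + 5.337 + 5.603 + 5.501 + 5.951 + 5.943 + 5.569 + 6.076 + 5.852) / 12 = 5.61967
bias = 5.61967 − 5.538

bias = +0.0817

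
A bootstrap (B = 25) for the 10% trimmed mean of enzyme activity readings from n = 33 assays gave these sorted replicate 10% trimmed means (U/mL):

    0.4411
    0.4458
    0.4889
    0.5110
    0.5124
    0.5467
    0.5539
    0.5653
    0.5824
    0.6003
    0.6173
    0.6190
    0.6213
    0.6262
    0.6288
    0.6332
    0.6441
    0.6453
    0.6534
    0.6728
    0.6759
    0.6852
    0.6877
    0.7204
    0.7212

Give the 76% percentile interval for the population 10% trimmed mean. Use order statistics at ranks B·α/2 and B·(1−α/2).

(0.4889, 0.6852)

α = 0.24; lower rank = 25 × 0.120 = 3; upper rank = 25 × 0.880 = 22.
The 3rd smallest replicate is 0.4889; the 22nd is 0.6852.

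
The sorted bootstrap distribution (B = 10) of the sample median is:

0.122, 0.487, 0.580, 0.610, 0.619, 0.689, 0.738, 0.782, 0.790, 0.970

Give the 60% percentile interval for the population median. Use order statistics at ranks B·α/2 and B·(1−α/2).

(0.487, 0.782)

α = 0.40; lower rank = 10 × 0.200 = 2; upper rank = 10 × 0.800 = 8.
The 2nd smallest replicate is 0.487; the 8th is 0.782.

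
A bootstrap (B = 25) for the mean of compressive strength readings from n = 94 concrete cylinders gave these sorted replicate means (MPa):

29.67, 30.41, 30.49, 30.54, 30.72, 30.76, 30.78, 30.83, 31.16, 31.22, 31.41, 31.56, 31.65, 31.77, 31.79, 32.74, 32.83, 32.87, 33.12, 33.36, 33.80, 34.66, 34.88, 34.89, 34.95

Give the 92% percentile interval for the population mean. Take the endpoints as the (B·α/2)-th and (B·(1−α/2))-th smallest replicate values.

(29.67, 34.89)

α = 0.08; lower rank = 25 × 0.040 = 1; upper rank = 25 × 0.960 = 24.
The 1st smallest replicate is 29.67; the 24th is 34.89.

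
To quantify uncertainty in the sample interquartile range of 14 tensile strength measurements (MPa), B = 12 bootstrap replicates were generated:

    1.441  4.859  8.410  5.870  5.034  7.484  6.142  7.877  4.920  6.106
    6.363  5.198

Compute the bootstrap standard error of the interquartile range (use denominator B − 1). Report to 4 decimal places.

SE* = 1.8117

Bootstrap SE is the standard deviation of the 12 replicate interquartile ranges.
Mean of replicates: (1.441 + 4.859 + 8.410 + 5.870 + 5.034 + 7.484 + 6.142 + 7.877 + 4.920 + 6.106 + 6.363 + 5.198) / 12 = 69.70400 / 12 = 5.80867
Sum of squared deviations: (−4.36767)² + (−0.94967)² + (+2.60133)² + (+0.06133)² + (−0.77467)² + (+1.67533)² + (+0.33333)² + (+2.06833)² + (−0.88867)² + (+0.29733)² + (+0.55433)² + (−0.61067)² = 36.10337
Variance = 36.10337 / 11 = 3.28212
SE* = √3.28212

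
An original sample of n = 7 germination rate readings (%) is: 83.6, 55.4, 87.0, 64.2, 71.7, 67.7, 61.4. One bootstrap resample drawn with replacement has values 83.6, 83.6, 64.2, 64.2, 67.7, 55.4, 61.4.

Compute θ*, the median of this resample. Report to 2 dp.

θ* = 64.20

Sorted: 55.4, 61.4, 64.2, 64.2, 67.7, 83.6, 83.6
Median = middle value = 64.20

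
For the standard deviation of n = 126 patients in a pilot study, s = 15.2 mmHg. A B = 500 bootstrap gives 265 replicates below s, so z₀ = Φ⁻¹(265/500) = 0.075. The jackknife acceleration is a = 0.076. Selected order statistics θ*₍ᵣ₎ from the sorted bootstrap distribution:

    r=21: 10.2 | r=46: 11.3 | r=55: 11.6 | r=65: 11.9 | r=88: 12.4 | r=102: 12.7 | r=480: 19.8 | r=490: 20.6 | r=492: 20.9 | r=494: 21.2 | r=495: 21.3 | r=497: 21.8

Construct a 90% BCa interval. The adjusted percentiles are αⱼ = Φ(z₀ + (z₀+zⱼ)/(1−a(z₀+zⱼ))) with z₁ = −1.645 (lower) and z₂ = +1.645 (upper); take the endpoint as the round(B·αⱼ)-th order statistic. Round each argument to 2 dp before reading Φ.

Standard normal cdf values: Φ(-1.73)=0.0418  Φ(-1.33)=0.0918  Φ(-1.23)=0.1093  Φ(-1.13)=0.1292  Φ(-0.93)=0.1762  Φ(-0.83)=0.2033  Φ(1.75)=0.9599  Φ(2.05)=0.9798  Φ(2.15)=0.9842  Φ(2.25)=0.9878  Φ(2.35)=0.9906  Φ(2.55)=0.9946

(11.3, 20.6)

Lower: z₀ + z₁ = 0.075 + (-1.645) = -1.570; 1 − a(z₀+z₁) = 1 − (0.076)(-1.570) = 1.1193; argument = 0.075 + (-1.570)/1.1193 = -1.3276 → -1.33.
α₁ = Φ(-1.33) = 0.0918; rank = round(500 × 0.0918) = 46; θ*₍46₎ = 11.3.
Upper: z₀ + z₂ = 1.720; 1 − a(z₀+z₂) = 0.8693; argument = 2.0536 → 2.05; α₂ = 0.9798; rank = 490; θ*₍490₎ = 20.6.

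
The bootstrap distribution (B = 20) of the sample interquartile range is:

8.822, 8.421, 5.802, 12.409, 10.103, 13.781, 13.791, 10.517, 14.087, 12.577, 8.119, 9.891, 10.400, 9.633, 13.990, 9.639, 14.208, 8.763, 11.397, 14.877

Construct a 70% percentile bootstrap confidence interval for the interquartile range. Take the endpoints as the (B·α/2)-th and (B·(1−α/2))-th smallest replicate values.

(8.421, 13.990)

Sorted replicates: 5.802, 8.119, 8.421, 8.763, 8.822, 9.633, 9.639, 9.891, 10.103, 10.400, 10.517, 11.397, 12.409, 12.577, 13.781, 13.791, 13.990, 14.087, 14.208, 14.877
α = 0.30; lower rank = 20 × 0.150 = 3; upper rank = 20 × 0.850 = 17.
The 3rd smallest replicate is 8.421; the 17th is 13.990.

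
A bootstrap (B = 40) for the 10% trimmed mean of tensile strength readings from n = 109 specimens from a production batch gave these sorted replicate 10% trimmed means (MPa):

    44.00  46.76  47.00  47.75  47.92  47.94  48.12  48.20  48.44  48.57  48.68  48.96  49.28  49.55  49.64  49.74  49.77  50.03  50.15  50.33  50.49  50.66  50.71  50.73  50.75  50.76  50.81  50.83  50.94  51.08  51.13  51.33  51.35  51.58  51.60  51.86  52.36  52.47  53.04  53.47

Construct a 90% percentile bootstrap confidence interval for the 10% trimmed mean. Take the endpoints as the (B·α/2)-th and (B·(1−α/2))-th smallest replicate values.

(46.76, 52.47)

α = 0.10; lower rank = 40 × 0.050 = 2; upper rank = 40 × 0.950 = 38.
The 2nd smallest replicate is 46.76; the 38th is 52.47.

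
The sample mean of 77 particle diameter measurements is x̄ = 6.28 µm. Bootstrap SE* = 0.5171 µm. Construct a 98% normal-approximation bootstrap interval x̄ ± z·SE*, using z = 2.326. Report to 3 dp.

Margin = 2.326 × 0.5171 = 1.2028
Interval: 6.28 ± 1.2028

(5.077, 7.483)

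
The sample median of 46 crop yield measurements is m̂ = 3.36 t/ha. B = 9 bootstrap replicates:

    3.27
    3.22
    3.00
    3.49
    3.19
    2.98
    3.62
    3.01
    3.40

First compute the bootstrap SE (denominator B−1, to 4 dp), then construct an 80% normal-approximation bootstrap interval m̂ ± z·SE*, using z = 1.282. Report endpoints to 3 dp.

Mean of replicates = 3.2422; sum of squared deviations = 0.4144; SE* = √(0.4144/8) = 0.2276
Margin = 1.282 × 0.2276 = 0.2918
Interval: 3.36 ± 0.2918

(3.068, 3.652)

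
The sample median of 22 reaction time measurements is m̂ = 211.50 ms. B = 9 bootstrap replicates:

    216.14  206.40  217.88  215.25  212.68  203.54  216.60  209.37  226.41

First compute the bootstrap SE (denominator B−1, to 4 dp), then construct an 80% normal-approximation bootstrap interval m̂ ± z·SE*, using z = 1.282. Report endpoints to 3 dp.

Mean of replicates = 213.8078; sum of squared deviations = 371.9830; SE* = √(371.9830/8) = 6.8189
Margin = 1.282 × 6.8189 = 8.7418
Interval: 211.50 ± 8.7418

(202.758, 220.242)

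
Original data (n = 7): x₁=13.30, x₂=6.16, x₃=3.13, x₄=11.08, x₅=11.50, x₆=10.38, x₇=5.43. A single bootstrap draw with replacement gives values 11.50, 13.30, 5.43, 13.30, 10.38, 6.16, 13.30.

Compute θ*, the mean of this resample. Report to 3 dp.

θ* = 10.481

Mean = (11.50 + 13.30 + 5.43 + 13.30 + 10.38 + 6.16 + 13.30) / 7 = 73.370 / 7 = 10.481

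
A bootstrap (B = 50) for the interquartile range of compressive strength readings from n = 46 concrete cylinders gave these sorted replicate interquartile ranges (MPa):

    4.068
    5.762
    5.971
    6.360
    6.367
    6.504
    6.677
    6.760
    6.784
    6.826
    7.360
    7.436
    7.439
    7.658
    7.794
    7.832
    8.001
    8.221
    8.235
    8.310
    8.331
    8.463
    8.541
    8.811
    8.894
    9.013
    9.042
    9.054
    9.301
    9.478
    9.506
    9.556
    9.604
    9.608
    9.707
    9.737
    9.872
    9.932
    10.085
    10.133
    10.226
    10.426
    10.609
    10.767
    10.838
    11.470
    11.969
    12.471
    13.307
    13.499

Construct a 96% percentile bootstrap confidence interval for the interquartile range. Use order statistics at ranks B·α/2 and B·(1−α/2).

(4.068, 13.307)

α = 0.04; lower rank = 50 × 0.020 = 1; upper rank = 50 × 0.980 = 49.
The 1st smallest replicate is 4.068; the 49th is 13.307.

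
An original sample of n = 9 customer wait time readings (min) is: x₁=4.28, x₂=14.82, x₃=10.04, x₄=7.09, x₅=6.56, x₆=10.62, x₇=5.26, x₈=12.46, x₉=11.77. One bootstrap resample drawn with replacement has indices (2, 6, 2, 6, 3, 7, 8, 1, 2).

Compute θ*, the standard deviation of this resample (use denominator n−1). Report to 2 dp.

θ* = 3.95

Resample values: 14.82, 10.62, 14.82, 10.62, 10.04, 5.26, 12.46, 4.28, 14.82.
Mean = 10.8600; sum of squared deviations = 125.0488
s² = 125.0488 / 8 = 15.6311
s = √15.6311 = 3.95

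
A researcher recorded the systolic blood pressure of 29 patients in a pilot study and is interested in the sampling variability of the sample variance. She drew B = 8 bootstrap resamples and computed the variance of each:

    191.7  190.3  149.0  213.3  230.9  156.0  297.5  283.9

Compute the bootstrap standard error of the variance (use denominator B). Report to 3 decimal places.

SE* = 50.981

Bootstrap SE is the standard deviation of the 8 replicate variances.
Mean of replicates: (191.7 + 190.3 + 149.0 + 213.3 + 230.9 + 156.0 + 297.5 + 283.9) / 8 = 1712.6000 / 8 = 214.0750
Sum of squared deviations: (−22.3750)² + (−23.7750)² + (−65.0750)² + (−0.7750)² + (+16.8250)² + (−58.0750)² + (+83.4250)² + (+69.8250)² = 20792.2950
Variance = 20792.2950 / 8 = 2599.0369
SE* = √2599.0369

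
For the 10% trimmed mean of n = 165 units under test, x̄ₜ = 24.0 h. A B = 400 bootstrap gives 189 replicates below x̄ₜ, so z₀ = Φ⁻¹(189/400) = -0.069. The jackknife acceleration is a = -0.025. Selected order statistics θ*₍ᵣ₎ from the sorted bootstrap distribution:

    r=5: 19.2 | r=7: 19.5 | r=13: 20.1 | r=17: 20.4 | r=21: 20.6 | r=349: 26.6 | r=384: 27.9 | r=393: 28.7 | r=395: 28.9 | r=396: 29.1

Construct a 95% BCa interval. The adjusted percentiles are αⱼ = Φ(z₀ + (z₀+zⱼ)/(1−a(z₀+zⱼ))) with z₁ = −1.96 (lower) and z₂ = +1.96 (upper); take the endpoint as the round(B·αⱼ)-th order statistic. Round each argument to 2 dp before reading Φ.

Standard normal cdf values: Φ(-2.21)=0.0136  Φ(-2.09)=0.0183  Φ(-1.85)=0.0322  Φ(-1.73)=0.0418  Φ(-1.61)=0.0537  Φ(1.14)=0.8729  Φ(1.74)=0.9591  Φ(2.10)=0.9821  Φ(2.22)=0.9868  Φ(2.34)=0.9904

(19.2, 27.9)

Lower: z₀ + z₁ = -0.069 + (-1.960) = -2.029; 1 − a(z₀+z₁) = 1 − (-0.025)(-2.029) = 0.9493; argument = -0.069 + (-2.029)/0.9493 = -2.2064 → -2.21.
α₁ = Φ(-2.21) = 0.0136; rank = round(400 × 0.0136) = 5; θ*₍5₎ = 19.2.
Upper: z₀ + z₂ = 1.891; 1 − a(z₀+z₂) = 1.0473; argument = 1.7366 → 1.74; α₂ = 0.9591; rank = 384; θ*₍384₎ = 27.9.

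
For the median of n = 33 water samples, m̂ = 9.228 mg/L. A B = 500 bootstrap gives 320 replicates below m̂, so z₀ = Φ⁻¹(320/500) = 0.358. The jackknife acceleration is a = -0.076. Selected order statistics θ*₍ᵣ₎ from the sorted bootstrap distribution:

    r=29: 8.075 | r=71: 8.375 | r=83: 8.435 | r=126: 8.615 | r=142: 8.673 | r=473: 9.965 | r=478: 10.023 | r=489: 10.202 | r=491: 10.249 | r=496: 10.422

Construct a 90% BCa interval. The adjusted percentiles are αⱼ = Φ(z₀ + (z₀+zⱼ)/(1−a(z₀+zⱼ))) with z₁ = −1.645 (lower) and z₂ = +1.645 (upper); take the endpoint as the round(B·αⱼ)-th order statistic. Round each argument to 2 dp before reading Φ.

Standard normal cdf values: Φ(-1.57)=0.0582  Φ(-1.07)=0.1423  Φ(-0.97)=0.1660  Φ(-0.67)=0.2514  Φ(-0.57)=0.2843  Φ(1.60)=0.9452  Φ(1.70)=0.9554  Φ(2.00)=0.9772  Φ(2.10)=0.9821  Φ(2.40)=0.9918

(8.375, 10.249)

Lower: z₀ + z₁ = 0.358 + (-1.645) = -1.287; 1 − a(z₀+z₁) = 1 − (-0.076)(-1.287) = 0.9022; argument = 0.358 + (-1.287)/0.9022 = -1.0685 → -1.07.
α₁ = Φ(-1.07) = 0.1423; rank = round(500 × 0.1423) = 71; θ*₍71₎ = 8.375.
Upper: z₀ + z₂ = 2.003; 1 − a(z₀+z₂) = 1.1522; argument = 2.0964 → 2.10; α₂ = 0.9821; rank = 491; θ*₍491₎ = 10.249.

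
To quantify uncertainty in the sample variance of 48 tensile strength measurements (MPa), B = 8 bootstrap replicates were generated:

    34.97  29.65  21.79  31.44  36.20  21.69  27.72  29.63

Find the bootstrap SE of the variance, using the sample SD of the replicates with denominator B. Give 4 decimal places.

SE* = 5.0145

Bootstrap SE is the standard deviation of the 8 replicate variances.
Mean of replicates: (34.97 + 29.65 + 21.79 + 31.44 + 36.20 + 21.69 + 27.72 + 29.63) / 8 = 233.09000 / 8 = 29.13625
Sum of squared deviations: (+5.83375)² + (+0.51375)² + (−7.34625)² + (+2.30375)² + (+7.06375)² + (−7.44625)² + (−1.41625)² + (+0.49375)² = 201.16399
Variance = 201.16399 / 8 = 25.14550
SE* = √25.14550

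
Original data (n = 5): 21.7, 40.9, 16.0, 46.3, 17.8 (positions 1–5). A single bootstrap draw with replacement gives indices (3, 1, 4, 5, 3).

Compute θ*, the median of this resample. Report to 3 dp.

Resample values: 16.0, 21.7, 46.3, 17.8, 16.0.
Sorted: 16.0, 16.0, 17.8, 21.7, 46.3
Median = middle value = 17.800

θ* = 17.800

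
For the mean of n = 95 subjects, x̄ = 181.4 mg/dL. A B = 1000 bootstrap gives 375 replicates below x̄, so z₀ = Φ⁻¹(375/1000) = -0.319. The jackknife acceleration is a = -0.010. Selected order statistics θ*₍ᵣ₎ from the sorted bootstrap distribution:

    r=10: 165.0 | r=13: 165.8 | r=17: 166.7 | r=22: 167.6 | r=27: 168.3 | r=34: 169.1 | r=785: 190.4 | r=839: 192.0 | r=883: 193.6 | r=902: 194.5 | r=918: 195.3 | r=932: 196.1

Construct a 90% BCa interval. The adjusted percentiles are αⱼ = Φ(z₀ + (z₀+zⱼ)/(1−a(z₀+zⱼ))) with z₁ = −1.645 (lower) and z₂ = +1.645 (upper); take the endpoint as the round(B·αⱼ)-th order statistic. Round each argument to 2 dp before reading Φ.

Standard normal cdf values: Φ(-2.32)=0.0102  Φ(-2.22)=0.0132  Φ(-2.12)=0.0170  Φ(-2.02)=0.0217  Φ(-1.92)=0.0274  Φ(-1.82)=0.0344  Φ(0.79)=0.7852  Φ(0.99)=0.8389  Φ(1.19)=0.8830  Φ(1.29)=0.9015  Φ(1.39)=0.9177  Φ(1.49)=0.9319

(165.0, 192.0)

Lower: z₀ + z₁ = -0.319 + (-1.645) = -1.964; 1 − a(z₀+z₁) = 1 − (-0.010)(-1.964) = 0.9804; argument = -0.319 + (-1.964)/0.9804 = -2.3223 → -2.32.
α₁ = Φ(-2.32) = 0.0102; rank = round(1000 × 0.0102) = 10; θ*₍10₎ = 165.0.
Upper: z₀ + z₂ = 1.326; 1 − a(z₀+z₂) = 1.0133; argument = 0.9896 → 0.99; α₂ = 0.8389; rank = 839; θ*₍839₎ = 192.0.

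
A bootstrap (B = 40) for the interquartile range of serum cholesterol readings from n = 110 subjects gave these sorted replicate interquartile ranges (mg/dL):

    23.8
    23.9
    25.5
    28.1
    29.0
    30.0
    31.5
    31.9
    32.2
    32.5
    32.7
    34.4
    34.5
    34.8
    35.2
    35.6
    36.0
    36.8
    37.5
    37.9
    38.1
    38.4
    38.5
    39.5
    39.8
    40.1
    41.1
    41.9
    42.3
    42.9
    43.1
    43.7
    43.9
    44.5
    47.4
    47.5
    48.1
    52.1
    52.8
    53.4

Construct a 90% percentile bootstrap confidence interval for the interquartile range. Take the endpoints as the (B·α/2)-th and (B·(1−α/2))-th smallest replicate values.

α = 0.10; lower rank = 40 × 0.050 = 2; upper rank = 40 × 0.950 = 38.
The 2nd smallest replicate is 23.9; the 38th is 52.1.

(23.9, 52.1)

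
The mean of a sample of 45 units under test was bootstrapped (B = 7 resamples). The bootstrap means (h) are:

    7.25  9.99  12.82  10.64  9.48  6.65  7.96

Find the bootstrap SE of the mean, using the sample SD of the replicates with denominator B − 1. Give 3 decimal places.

SE* = 2.149

Bootstrap SE is the standard deviation of the 7 replicate means.
Mean of replicates: (7.25 + 9.99 + 12.82 + 10.64 + 9.48 + 6.65 + 7.96) / 7 = 64.7900 / 7 = 9.2557
Sum of squared deviations: (−2.0057)² + (+0.7343)² + (+3.5643)² + (+1.3843)² + (+0.2243)² + (−2.6057)² + (−1.2957)² = 27.7014
Variance = 27.7014 / 6 = 4.6169
SE* = √4.6169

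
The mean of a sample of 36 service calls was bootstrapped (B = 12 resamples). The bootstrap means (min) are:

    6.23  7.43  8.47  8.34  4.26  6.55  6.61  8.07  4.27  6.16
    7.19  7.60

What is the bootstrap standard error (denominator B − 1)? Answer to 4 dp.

SE* = 1.4024

Bootstrap SE is the standard deviation of the 12 replicate means.
Mean of replicates: (6.23 + 7.43 + 8.47 + 8.34 + 4.26 + 6.55 + 6.61 + 8.07 + 4.27 + 6.16 + 7.19 + 7.60) / 12 = 81.18000 / 12 = 6.76500
Sum of squared deviations: (−0.53500)² + (+0.66500)² + (+1.70500)² + (+1.57500)² + (−2.50500)² + (−0.21500)² + (−0.15500)² + (+1.30500)² + (−2.49500)² + (−0.60500)² + (+0.42500)² + (+0.83500)² = 21.63330
Variance = 21.63330 / 11 = 1.96666
SE* = √1.96666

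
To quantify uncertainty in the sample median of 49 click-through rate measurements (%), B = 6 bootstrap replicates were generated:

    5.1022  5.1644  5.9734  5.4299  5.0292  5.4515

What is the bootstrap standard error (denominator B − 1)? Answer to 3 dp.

SE* = 0.347

Bootstrap SE is the standard deviation of the 6 replicate medians.
Mean of replicates: (5.1022 + 5.1644 + 5.9734 + 5.4299 + 5.0292 + 5.4515) / 6 = 32.15060 / 6 = 5.35843
Sum of squared deviations: (−0.25623)² + (−0.19403)² + (+0.61497)² + (+0.07147)² + (−0.32923)² + (+0.09307)² = 0.60365
Variance = 0.60365 / 5 = 0.12073
SE* = √0.12073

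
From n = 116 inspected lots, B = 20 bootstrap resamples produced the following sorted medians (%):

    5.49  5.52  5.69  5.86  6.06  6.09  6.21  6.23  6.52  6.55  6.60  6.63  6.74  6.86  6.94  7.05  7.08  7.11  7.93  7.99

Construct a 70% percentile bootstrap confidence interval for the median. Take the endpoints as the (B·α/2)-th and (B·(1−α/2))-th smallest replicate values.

(5.69, 7.08)

α = 0.30; lower rank = 20 × 0.150 = 3; upper rank = 20 × 0.850 = 17.
The 3rd smallest replicate is 5.69; the 17th is 7.08.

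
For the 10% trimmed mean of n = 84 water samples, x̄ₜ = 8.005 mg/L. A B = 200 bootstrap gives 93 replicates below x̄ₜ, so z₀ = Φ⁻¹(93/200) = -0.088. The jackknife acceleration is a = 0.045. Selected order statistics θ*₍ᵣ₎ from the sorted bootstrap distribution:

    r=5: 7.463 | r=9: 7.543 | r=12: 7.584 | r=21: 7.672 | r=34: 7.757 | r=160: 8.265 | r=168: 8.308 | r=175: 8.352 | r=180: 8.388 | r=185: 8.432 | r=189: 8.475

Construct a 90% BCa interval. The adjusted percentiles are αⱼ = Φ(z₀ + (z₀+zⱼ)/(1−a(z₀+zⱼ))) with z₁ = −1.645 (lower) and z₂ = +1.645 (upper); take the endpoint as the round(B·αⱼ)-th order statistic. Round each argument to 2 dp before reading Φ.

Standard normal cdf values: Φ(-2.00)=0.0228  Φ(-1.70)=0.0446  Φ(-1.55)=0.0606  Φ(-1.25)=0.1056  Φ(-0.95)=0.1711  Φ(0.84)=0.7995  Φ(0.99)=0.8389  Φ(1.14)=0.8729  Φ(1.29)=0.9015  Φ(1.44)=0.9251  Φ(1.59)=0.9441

(7.543, 8.475)

Lower: z₀ + z₁ = -0.088 + (-1.645) = -1.733; 1 − a(z₀+z₁) = 1 − (0.045)(-1.733) = 1.0780; argument = -0.088 + (-1.733)/1.0780 = -1.6956 → -1.70.
α₁ = Φ(-1.70) = 0.0446; rank = round(200 × 0.0446) = 9; θ*₍9₎ = 7.543.
Upper: z₀ + z₂ = 1.557; 1 − a(z₀+z₂) = 0.9299; argument = 1.5863 → 1.59; α₂ = 0.9441; rank = 189; θ*₍189₎ = 8.475.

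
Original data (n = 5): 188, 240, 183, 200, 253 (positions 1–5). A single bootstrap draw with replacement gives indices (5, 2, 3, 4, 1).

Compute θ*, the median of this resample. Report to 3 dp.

Resample values: 253, 240, 183, 200, 188.
Sorted: 183, 188, 200, 240, 253
Median = middle value = 200.000

θ* = 200.000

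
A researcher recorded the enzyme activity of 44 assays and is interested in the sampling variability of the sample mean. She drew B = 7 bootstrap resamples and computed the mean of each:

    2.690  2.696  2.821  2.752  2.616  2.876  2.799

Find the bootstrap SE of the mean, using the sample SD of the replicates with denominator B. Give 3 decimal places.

SE* = 0.083

Bootstrap SE is the standard deviation of the 7 replicate means.
Mean of replicates: (2.690 + 2.696 + 2.821 + 2.752 + 2.616 + 2.876 + 2.799) / 7 = 19.25000 / 7 = 2.75000
Sum of squared deviations: (−0.06000)² + (−0.05400)² + (+0.07100)² + (+0.00200)² + (−0.13400)² + (+0.12600)² + (+0.04900)² = 0.04779
Variance = 0.04779 / 7 = 0.00683
SE* = √0.00683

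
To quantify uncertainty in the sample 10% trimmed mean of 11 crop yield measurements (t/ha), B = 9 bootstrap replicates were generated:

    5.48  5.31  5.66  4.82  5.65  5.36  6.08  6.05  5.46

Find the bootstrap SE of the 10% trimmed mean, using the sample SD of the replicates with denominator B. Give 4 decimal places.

SE* = 0.3639

Bootstrap SE is the standard deviation of the 9 replicate 10% trimmed means.
Mean of replicates: (5.48 + 5.31 + 5.66 + 4.82 + 5.65 + 5.36 + 6.08 + 6.05 + 5.46) / 9 = 49.87000 / 9 = 5.54111
Sum of squared deviations: (−0.06111)² + (−0.23111)² + (+0.11889)² + (−0.72111)² + (+0.10889)² + (−0.18111)² + (+0.53889)² + (+0.50889)² + (−0.08111)² = 1.19189
Variance = 1.19189 / 9 = 0.13243
SE* = √0.13243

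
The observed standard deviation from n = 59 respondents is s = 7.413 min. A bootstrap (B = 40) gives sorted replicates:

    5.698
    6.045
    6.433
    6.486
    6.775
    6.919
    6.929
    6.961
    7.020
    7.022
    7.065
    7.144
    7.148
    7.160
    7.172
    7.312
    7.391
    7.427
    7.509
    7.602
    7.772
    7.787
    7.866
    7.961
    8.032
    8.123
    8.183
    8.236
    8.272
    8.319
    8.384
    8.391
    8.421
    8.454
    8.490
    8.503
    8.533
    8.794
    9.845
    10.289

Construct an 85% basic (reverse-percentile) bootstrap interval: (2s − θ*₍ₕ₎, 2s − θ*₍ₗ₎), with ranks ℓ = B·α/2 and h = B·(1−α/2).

(6.293, 8.393)

Percentile endpoints at ranks 3 and 37: θ*₍3₎ = 6.433, θ*₍37₎ = 8.533.
Basic interval reflects these around s:
  lower = 2 × 7.413 − 8.533 = 6.293
  upper = 2 × 7.413 − 6.433 = 8.393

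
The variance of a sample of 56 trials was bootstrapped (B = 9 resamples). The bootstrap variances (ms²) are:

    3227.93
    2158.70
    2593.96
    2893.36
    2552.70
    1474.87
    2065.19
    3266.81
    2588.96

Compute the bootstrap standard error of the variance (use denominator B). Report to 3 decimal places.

Bootstrap SE is the standard deviation of the 9 replicate variances.
Mean of replicates: (3227.93 + 2158.70 + 2593.96 + 2893.36 + 2552.70 + 1474.87 + 2065.19 + 3266.81 + 2588.96) / 9 = 22822.4800 / 9 = 2535.8311
Sum of squared deviations: (+692.0989)² + (−377.1311)² + (+58.1289)² + (+357.5289)² + (+16.8689)² + (−1060.9611)² + (−470.6411)² + (+730.9789)² + (+53.1289)² = 2637013.5301
Variance = 2637013.5301 / 9 = 293001.5033
SE* = √293001.5033

SE* = 541.296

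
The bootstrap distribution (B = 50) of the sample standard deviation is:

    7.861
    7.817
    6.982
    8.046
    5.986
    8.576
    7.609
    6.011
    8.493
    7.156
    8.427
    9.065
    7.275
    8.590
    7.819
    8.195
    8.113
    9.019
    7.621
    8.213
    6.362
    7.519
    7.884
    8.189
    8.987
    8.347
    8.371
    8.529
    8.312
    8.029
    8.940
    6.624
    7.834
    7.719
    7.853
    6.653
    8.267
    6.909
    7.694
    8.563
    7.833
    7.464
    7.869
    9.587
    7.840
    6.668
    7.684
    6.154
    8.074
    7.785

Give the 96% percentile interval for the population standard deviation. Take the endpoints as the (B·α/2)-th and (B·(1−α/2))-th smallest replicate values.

Sorted replicates: 5.986, 6.011, 6.154, 6.362, 6.624, 6.653, 6.668, 6.909, 6.982, 7.156, 7.275, 7.464, 7.519, 7.609, 7.621, 7.684, 7.694, 7.719, 7.785, 7.817, 7.819, 7.833, 7.834, 7.840, 7.853, 7.861, 7.869, 7.884, 8.029, 8.046, 8.074, 8.113, 8.189, 8.195, 8.213, 8.267, 8.312, 8.347, 8.371, 8.427, 8.493, 8.529, 8.563, 8.576, 8.590, 8.940, 8.987, 9.019, 9.065, 9.587
α = 0.04; lower rank = 50 × 0.020 = 1; upper rank = 50 × 0.980 = 49.
The 1st smallest replicate is 5.986; the 49th is 9.065.

(5.986, 9.065)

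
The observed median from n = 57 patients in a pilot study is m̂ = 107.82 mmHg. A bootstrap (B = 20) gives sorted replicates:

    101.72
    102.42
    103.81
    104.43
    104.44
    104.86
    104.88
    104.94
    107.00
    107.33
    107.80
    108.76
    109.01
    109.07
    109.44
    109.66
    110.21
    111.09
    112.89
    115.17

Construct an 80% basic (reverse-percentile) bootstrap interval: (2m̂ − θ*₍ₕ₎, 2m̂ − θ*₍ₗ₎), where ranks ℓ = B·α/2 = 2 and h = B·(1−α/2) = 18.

(104.55, 113.22)

Percentile endpoints at ranks 2 and 18: θ*₍2₎ = 102.42, θ*₍18₎ = 111.09.
Basic interval reflects these around m̂:
  lower = 2 × 107.82 − 111.09 = 104.55
  upper = 2 × 107.82 − 102.42 = 113.22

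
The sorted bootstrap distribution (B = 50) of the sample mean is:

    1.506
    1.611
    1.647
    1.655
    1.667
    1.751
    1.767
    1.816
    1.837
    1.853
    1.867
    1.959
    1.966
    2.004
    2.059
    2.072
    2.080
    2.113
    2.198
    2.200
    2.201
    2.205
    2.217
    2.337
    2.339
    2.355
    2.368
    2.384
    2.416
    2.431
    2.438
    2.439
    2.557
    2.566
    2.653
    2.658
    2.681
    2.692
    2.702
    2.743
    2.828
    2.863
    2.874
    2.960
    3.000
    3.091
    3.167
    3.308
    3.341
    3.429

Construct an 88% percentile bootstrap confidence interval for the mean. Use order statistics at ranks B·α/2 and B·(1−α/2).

α = 0.12; lower rank = 50 × 0.060 = 3; upper rank = 50 × 0.940 = 47.
The 3rd smallest replicate is 1.647; the 47th is 3.167.

(1.647, 3.167)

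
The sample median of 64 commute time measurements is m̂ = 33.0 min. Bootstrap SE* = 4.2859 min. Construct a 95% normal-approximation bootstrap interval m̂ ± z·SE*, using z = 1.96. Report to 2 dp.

(24.60, 41.40)

Margin = 1.96 × 4.2859 = 8.400
Interval: 33.0 ± 8.400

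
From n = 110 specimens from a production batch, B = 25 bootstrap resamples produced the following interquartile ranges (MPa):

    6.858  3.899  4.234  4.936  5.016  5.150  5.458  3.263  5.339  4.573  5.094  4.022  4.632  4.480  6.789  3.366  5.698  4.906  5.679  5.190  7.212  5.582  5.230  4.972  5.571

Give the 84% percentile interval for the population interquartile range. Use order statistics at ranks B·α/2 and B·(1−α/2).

Sorted replicates: 3.263, 3.366, 3.899, 4.022, 4.234, 4.480, 4.573, 4.632, 4.906, 4.936, 4.972, 5.016, 5.094, 5.150, 5.190, 5.230, 5.339, 5.458, 5.571, 5.582, 5.679, 5.698, 6.789, 6.858, 7.212
α = 0.16; lower rank = 25 × 0.080 = 2; upper rank = 25 × 0.920 = 23.
The 2nd smallest replicate is 3.366; the 23rd is 6.789.

(3.366, 6.789)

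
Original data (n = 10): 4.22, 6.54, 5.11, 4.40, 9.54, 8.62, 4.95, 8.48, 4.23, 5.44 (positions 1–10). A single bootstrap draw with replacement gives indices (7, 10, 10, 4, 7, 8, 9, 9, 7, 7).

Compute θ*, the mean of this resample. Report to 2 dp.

θ* = 5.20

Resample values: 4.95, 5.44, 5.44, 4.40, 4.95, 8.48, 4.23, 4.23, 4.95, 4.95.
Mean = (4.95 + 5.44 + 5.44 + 4.40 + 4.95 + 8.48 + 4.23 + 4.23 + 4.95 + 4.95) / 10 = 52.020 / 10 = 5.20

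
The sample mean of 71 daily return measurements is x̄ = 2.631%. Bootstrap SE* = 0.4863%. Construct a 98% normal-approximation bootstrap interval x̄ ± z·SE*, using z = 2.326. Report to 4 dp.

(1.4999, 3.7621)

Margin = 2.326 × 0.4863 = 1.13113
Interval: 2.631 ± 1.13113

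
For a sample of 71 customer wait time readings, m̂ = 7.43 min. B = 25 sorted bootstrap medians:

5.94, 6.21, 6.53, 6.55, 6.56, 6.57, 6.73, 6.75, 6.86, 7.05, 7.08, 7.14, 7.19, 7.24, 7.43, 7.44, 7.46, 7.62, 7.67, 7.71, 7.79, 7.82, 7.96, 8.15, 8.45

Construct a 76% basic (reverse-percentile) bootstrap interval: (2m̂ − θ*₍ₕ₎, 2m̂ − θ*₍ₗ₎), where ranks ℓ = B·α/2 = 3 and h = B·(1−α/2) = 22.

Percentile endpoints at ranks 3 and 22: θ*₍3₎ = 6.53, θ*₍22₎ = 7.82.
Basic interval reflects these around m̂:
  lower = 2 × 7.43 − 7.82 = 7.04
  upper = 2 × 7.43 − 6.53 = 8.33

(7.04, 8.33)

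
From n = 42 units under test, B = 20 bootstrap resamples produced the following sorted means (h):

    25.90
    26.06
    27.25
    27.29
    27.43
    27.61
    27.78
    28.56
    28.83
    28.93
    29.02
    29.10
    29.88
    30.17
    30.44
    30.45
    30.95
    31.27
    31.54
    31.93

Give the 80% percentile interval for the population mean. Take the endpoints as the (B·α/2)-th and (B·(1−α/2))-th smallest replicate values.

α = 0.20; lower rank = 20 × 0.100 = 2; upper rank = 20 × 0.900 = 18.
The 2nd smallest replicate is 26.06; the 18th is 31.27.

(26.06, 31.27)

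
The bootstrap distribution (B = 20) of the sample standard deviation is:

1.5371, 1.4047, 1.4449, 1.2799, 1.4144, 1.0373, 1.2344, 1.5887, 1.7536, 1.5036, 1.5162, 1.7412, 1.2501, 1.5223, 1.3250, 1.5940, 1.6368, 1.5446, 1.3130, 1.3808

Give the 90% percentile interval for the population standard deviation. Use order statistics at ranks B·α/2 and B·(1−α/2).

(1.0373, 1.7412)

Sorted replicates: 1.0373, 1.2344, 1.2501, 1.2799, 1.3130, 1.3250, 1.3808, 1.4047, 1.4144, 1.4449, 1.5036, 1.5162, 1.5223, 1.5371, 1.5446, 1.5887, 1.5940, 1.6368, 1.7412, 1.7536
α = 0.10; lower rank = 20 × 0.050 = 1; upper rank = 20 × 0.950 = 19.
The 1st smallest replicate is 1.0373; the 19th is 1.7412.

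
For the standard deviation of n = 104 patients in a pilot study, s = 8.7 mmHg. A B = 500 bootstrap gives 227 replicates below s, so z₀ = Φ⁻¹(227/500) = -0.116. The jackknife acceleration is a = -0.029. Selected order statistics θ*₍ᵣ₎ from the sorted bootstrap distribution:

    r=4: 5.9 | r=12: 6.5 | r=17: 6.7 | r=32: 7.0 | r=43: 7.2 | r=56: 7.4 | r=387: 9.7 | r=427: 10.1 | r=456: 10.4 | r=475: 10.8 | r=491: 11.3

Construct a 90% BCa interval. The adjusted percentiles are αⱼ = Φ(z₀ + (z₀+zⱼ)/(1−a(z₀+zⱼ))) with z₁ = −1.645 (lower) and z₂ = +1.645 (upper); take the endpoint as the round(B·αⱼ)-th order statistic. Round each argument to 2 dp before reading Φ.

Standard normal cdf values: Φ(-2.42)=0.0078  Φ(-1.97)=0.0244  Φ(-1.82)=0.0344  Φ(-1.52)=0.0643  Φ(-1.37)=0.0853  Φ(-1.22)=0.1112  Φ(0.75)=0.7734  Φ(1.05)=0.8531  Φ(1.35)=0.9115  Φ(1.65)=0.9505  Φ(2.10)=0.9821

Lower: z₀ + z₁ = -0.116 + (-1.645) = -1.761; 1 − a(z₀+z₁) = 1 − (-0.029)(-1.761) = 0.9489; argument = -0.116 + (-1.761)/0.9489 = -1.9718 → -1.97.
α₁ = Φ(-1.97) = 0.0244; rank = round(500 × 0.0244) = 12; θ*₍12₎ = 6.5.
Upper: z₀ + z₂ = 1.529; 1 − a(z₀+z₂) = 1.0443; argument = 1.3481 → 1.35; α₂ = 0.9115; rank = 456; θ*₍456₎ = 10.4.

(6.5, 10.4)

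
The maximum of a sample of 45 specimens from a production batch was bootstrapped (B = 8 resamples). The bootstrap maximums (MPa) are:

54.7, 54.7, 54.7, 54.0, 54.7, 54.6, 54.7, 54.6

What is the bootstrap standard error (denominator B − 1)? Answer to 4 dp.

Bootstrap SE is the standard deviation of the 8 replicate maximums.
Mean of replicates: (54.7 + 54.7 + 54.7 + 54.0 + 54.7 + 54.6 + 54.7 + 54.6) / 8 = 436.70000 / 8 = 54.58750
Sum of squared deviations: (+0.11250)² + (+0.11250)² + (+0.11250)² + (−0.58750)² + (+0.11250)² + (+0.01250)² + (+0.11250)² + (+0.01250)² = 0.40875
Variance = 0.40875 / 7 = 0.05839
SE* = √0.05839

SE* = 0.2416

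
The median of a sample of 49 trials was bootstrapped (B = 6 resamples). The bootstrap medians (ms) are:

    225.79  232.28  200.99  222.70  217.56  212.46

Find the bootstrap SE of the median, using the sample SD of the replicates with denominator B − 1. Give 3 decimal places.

SE* = 10.996

Bootstrap SE is the standard deviation of the 6 replicate medians.
Mean of replicates: (225.79 + 232.28 + 200.99 + 222.70 + 217.56 + 212.46) / 6 = 1311.7800 / 6 = 218.6300
Sum of squared deviations: (+7.1600)² + (+13.6500)² + (−17.6400)² + (+4.0700)² + (−1.0700)² + (−6.1700)² = 604.5364
Variance = 604.5364 / 5 = 120.9073
SE* = √120.9073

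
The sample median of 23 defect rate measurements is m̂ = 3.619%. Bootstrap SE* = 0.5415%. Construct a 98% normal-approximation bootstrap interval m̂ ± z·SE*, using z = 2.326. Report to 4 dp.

Margin = 2.326 × 0.5415 = 1.25953
Interval: 3.619 ± 1.25953

(2.3595, 4.8785)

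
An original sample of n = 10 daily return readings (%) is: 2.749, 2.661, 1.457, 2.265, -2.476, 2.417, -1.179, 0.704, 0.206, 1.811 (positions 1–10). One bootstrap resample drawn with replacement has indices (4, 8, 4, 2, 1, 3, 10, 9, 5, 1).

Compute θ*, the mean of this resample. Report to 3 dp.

θ* = 1.439

Resample values: 2.265, 0.704, 2.265, 2.661, 2.749, 1.457, 1.811, 0.206, -2.476, 2.749.
Mean = (2.265 + 0.704 + 2.265 + 2.661 + 2.749 + 1.457 + 1.811 + 0.206 + (-2.476) + 2.749) / 10 = 14.3910 / 10 = 1.439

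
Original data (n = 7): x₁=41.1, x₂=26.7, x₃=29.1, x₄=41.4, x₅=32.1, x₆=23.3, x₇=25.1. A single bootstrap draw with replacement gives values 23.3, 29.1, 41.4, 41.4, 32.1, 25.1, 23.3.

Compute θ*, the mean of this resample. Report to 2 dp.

θ* = 30.81

Mean = (23.3 + 29.1 + 41.4 + 41.4 + 32.1 + 25.1 + 23.3) / 7 = 215.70 / 7 = 30.81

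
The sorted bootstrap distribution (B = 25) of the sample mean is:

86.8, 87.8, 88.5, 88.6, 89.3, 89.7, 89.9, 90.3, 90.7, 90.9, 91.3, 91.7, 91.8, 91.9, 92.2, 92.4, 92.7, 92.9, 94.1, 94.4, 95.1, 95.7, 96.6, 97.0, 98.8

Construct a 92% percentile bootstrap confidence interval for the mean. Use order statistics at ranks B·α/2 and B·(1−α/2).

(86.8, 97.0)

α = 0.08; lower rank = 25 × 0.040 = 1; upper rank = 25 × 0.960 = 24.
The 1st smallest replicate is 86.8; the 24th is 97.0.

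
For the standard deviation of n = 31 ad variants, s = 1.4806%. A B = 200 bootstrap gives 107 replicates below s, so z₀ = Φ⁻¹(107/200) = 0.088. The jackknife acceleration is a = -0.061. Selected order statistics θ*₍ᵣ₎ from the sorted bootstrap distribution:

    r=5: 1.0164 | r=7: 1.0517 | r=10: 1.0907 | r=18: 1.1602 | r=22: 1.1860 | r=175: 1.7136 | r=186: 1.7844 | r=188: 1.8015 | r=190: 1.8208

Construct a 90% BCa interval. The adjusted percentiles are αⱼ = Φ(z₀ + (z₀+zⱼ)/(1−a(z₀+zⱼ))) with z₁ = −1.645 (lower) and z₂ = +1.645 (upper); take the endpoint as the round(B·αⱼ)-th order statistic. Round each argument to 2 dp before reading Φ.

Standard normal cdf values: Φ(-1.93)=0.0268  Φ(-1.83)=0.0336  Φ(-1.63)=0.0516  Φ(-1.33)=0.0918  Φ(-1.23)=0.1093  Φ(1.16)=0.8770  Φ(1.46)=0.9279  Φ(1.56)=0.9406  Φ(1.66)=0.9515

Lower: z₀ + z₁ = 0.088 + (-1.645) = -1.557; 1 − a(z₀+z₁) = 1 − (-0.061)(-1.557) = 0.9050; argument = 0.088 + (-1.557)/0.9050 = -1.6324 → -1.63.
α₁ = Φ(-1.63) = 0.0516; rank = round(200 × 0.0516) = 10; θ*₍10₎ = 1.0907.
Upper: z₀ + z₂ = 1.733; 1 − a(z₀+z₂) = 1.1057; argument = 1.6553 → 1.66; α₂ = 0.9515; rank = 190; θ*₍190₎ = 1.8208.

(1.0907, 1.8208)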